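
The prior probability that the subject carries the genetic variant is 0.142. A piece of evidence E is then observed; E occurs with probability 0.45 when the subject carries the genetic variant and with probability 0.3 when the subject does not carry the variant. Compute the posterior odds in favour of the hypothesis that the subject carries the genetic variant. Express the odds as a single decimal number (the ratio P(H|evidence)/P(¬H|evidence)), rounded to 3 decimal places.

Posterior odds ≈ 0.248

Prior odds = 0.142/(1−0.142) = 0.16550. In log-odds, ln(0.16550) = -1.7988.
Add log likelihood ratio: ln(1.5000) = 0.40547.
Posterior log-odds = -1.3933, so posterior odds = exp(-1.3933) = 0.24825.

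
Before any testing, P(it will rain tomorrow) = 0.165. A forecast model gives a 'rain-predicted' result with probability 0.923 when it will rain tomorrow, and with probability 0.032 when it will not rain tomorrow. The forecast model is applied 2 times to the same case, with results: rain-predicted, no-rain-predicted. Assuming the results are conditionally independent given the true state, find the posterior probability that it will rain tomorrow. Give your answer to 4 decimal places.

With H the event that it will rain tomorrow, the joint likelihood of the observed sequence is P(data|H) = 0.923·0.077 = 0.071071 and P(data|¬H) = 0.032·0.968 = 0.030976.
Bayes: P(H|data) = 0.165·0.071071 / (0.165·0.071071 + 0.835·0.030976) = 0.011727/0.037592 = 0.3119.

Posterior P(H) ≈ 0.3119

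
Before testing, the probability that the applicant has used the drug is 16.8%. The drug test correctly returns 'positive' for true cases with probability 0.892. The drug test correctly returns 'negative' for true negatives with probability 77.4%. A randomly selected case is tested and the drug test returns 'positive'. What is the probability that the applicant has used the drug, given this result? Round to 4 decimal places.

Write H for 'the applicant has used the drug'. Prior odds H:¬H = 0.168/0.832 = 0.20192. For the 'positive' outcome, the likelihood ratio is 0.892/0.226 = 3.9469.
Posterior odds = 0.20192 × 3.9469 = 0.79697, so P(H|E) = 0.79697/(1+0.79697) = 0.4435.

P(H | E) ≈ 0.4435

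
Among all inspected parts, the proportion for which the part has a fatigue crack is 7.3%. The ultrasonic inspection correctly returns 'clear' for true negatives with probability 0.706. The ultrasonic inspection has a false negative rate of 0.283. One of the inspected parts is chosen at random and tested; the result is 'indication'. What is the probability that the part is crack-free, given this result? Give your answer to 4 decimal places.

Write H for 'the part has a fatigue crack'. Prior odds H:¬H = 0.073/0.927 = 0.078749. For the 'indication' outcome, the likelihood ratio is 0.717/0.294 = 2.4388.
Posterior odds = 0.078749 × 2.4388 = 0.19205, so P(H|E) = 0.19205/(1+0.19205) = 0.1611. Then P(¬H|E) = 1 − 0.1611 = 0.8389.

P(¬H | E) ≈ 0.8389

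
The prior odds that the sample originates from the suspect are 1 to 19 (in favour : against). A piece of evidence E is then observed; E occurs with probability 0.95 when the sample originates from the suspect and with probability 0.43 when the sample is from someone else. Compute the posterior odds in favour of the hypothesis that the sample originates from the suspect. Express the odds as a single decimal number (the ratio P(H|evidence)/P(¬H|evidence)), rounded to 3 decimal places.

Prior odds = 1/19 = 0.052632. In log-odds, ln(0.052632) = -2.9444.
Add log likelihood ratio: ln(2.2093) = 0.79268.
Posterior log-odds = -2.1518, so posterior odds = exp(-2.1518) = 0.11628.

Posterior odds ≈ 0.116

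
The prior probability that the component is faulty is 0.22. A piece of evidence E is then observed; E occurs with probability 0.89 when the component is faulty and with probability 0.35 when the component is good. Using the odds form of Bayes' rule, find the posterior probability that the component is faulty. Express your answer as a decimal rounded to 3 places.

Posterior probability ≈ 0.418

Prior odds = 0.22/(1−0.22) = 0.28205. In log-odds, ln(0.28205) = -1.2657.
Add log likelihood ratio: ln(2.5429) = 0.93329.
Posterior log-odds = -0.33238, so posterior odds = exp(-0.33238) = 0.71722. Converting, P(H|E) = 0.71722/1.7172 = 0.418.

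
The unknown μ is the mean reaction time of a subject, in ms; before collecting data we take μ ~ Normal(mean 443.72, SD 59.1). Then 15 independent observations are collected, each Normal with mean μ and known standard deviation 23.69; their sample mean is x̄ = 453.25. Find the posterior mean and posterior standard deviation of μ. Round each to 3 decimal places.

Posterior mean ≈ 453.149; posterior SD ≈ 6.084

Prior precision 1/τ₀² = 1/59.1² = 0.00028630; data precision n/σ² = 15/23.69² = 0.0267277.
Posterior precision = 0.00028630 + 0.0267277 = 0.0270140, giving posterior SD = 1/√0.0270140 = 6.084.
Posterior mean = (0.00028630·443.72 + 0.0267277·453.25) / 0.0270140 = 453.149.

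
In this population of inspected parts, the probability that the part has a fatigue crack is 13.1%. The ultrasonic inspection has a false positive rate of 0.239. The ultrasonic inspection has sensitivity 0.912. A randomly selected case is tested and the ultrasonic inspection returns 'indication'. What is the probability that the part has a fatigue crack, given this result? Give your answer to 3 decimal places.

P(H | E) ≈ 0.365

Let H be the event that the part has a fatigue crack. P(H) = 0.131, so P(¬H) = 0.869. With E the 'indication' result, P(E|H) = 0.912 and P(E|¬H) = 0.239.
P(E) = 0.912·0.131 + 0.239·0.869 = 0.11947 + 0.20769 = 0.32716.
By Bayes' theorem, P(H|E) = 0.11947 / 0.32716 = 0.365.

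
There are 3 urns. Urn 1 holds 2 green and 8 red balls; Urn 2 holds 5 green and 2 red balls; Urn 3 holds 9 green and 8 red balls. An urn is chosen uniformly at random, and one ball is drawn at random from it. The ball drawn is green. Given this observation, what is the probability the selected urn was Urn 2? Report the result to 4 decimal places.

Posterior probability ≈ 0.4948

P(green|Urn 1) = 0.2; P(green|Urn 2) = 0.7143; P(green|Urn 3) = 0.5294.
Prior × likelihood for each source: 0.333333·0.2=0.06667, 0.333333·0.7143=0.2381, 0.333333·0.5294=0.1765. Summing gives P(green) = 0.48123.
P(Urn 2 | green) = 0.2381 / 0.48123 = 0.4948.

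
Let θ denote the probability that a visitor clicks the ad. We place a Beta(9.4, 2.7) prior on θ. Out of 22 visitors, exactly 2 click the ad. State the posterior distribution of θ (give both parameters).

The binomial likelihood is conjugate to the Beta prior: with 2 successes and 20 failures, the posterior is Beta(9.4+2, 2.7+20) = Beta(11.4, 22.7).

Posterior: Beta(11.4, 22.7)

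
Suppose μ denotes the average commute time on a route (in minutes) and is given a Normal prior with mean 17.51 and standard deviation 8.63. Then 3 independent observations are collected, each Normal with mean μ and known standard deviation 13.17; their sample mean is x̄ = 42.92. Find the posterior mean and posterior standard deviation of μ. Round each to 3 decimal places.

With known σ, the Normal prior is conjugate. Weight on the data is w = (n/σ²)/(n/σ² + 1/τ₀²) = 0.0172962/(0.0172962+0.0134270) = 0.56297.
Posterior mean = w·x̄ + (1−w)·μ₀ = 0.56297·42.92 + 0.43703·17.51 = 31.815. Posterior variance = 1/(0.0172962+0.0134270) = 32.5488, so SD = 5.705.

Posterior mean ≈ 31.815; posterior SD ≈ 5.705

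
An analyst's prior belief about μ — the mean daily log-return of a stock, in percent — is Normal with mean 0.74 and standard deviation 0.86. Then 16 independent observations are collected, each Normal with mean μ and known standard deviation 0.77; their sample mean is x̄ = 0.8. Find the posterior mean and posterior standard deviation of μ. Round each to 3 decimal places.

Posterior mean ≈ 0.797; posterior SD ≈ 0.188

Prior precision 1/τ₀² = 1/0.86² = 1.35208; data precision n/σ² = 16/0.77² = 26.9860.
Posterior precision = 1.35208 + 26.9860 = 28.3381, giving posterior SD = 1/√28.3381 = 0.188.
Posterior mean = (1.35208·0.74 + 26.9860·0.8) / 28.3381 = 0.797.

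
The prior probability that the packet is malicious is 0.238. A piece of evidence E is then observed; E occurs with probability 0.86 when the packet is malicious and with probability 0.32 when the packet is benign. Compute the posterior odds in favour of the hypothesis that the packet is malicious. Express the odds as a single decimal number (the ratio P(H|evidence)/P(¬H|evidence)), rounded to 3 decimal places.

Posterior odds ≈ 0.839

Prior odds = 0.238/(1−0.238) = 0.31234.
Likelihood ratio for E = 0.86/0.32 = 2.6875.
Posterior odds = prior odds × LR = 0.83940.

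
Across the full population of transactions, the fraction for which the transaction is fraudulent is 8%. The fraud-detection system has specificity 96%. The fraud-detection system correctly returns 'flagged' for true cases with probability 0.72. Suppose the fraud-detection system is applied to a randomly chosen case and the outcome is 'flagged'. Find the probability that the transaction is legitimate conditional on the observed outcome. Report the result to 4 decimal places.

P(¬H | E) ≈ 0.3898

Write H for 'the transaction is fraudulent'. Prior odds H:¬H = 0.08/0.92 = 0.086957. For the 'flagged' outcome, the likelihood ratio is 0.72/0.04 = 18.000.
Posterior odds = 0.086957 × 18.000 = 1.5652, so P(H|E) = 1.5652/(1+1.5652) = 0.6102. Then P(¬H|E) = 1 − 0.6102 = 0.3898.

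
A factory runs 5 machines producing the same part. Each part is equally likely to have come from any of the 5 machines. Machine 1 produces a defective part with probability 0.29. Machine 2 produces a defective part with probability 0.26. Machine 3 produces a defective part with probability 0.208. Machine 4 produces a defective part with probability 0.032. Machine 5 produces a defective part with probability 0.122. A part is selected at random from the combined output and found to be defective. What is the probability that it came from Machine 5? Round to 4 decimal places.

P(defective|M1) = 0.29; P(defective|M2) = 0.26; P(defective|M3) = 0.208; P(defective|M4) = 0.032; P(defective|M5) = 0.122.
Prior × likelihood for each source: 0.2·0.29=0.05800, 0.2·0.26=0.05200, 0.2·0.208=0.04160, 0.2·0.032=0.006400, 0.2·0.122=0.02440. Summing gives P(defective) = 0.18240.
P(Machine 5 | defective) = 0.02440 / 0.18240 = 0.1338.

Posterior probability ≈ 0.1338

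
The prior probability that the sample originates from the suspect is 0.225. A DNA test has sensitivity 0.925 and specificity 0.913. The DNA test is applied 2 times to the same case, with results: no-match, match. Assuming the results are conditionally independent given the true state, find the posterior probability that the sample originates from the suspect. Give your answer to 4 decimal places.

Let H be the event that the sample originates from the suspect; start with P(H) = 0.225. P('match'|H) = 0.925, P('match'|¬H) = 0.087.
Update on result 1 ('no-match'): P(H) ← 0.075·0.2250 / (0.075·0.2250 + 0.913·0.7750) = 0.016875/0.72445 = 0.0233.
Update on result 2 ('match'): P(H) ← 0.925·0.0233 / (0.925·0.0233 + 0.087·0.9767) = 0.021547/0.10652 = 0.2023.

Posterior P(H) ≈ 0.2023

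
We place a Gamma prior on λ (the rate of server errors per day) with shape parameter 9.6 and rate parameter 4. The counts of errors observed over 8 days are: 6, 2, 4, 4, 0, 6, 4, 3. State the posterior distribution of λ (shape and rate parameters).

Total count ∑xᵢ = 29 over n = 8 days.
Gamma is conjugate to the Poisson likelihood: posterior is Gamma(shape = 9.6+29 = 38.6, rate = 4+8 = 12).

Posterior: Gamma(shape=38.6, rate=12)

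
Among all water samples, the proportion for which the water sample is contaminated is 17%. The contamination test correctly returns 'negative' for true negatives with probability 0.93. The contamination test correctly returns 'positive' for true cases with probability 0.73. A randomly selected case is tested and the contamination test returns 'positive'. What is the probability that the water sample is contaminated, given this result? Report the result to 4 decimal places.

P(H | E) ≈ 0.6811

Let H be the event that the water sample is contaminated. P(H) = 0.17, so P(¬H) = 0.83. With E the 'positive' result, P(E|H) = 0.73 and P(E|¬H) = 0.07.
P(E) = 0.73·0.17 + 0.07·0.83 = 0.12410 + 0.058100 = 0.18220.
By Bayes' theorem, P(H|E) = 0.12410 / 0.18220 = 0.6811.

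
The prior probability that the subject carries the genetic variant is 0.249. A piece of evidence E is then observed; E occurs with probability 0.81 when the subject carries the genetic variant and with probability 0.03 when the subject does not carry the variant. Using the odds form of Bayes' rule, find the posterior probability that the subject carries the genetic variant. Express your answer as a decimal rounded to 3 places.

Posterior probability ≈ 0.900

Prior odds = 0.249/(1−0.249) = 0.33156.
Likelihood ratio for E = 0.81/0.03 = 27.000.
Posterior odds = prior odds × LR = 8.9521.
Posterior probability = odds/(1+odds) = 8.9521/9.9521 = 0.900.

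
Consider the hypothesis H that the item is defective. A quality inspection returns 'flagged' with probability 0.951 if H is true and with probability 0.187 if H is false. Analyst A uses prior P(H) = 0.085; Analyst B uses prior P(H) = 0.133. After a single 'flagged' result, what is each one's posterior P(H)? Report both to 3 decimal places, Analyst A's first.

P('+'|H) = 0.951, P('+'|¬H) = 0.187.
Analyst A: numerator 0.951·0.085 = 0.080835; evidence = 0.080835+0.187·0.915 = 0.25194; posterior = 0.321.
Analyst B: numerator 0.951·0.133 = 0.12648; evidence = 0.12648+0.187·0.867 = 0.28861; posterior = 0.438.

Analyst A: 0.321; Analyst B: 0.438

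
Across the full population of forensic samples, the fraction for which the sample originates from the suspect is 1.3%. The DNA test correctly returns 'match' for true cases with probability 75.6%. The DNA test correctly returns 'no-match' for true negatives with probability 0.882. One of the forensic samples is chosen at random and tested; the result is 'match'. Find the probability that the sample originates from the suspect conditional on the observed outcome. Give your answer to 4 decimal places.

P(H | E) ≈ 0.0778

Let H be the event that the sample originates from the suspect. P(H) = 0.013, so P(¬H) = 0.987. With E the 'match' result, P(E|H) = 0.756 and P(E|¬H) = 0.118.
P(E) = 0.756·0.013 + 0.118·0.987 = 0.0098280 + 0.11647 = 0.12629.
By Bayes' theorem, P(H|E) = 0.0098280 / 0.12629 = 0.0778.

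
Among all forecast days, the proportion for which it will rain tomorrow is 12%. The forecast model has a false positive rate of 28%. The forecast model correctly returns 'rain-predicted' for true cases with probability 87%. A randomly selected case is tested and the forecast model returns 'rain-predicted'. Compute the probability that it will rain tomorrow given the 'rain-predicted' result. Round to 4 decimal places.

Let H be the event that it will rain tomorrow. P(H) = 0.12, so P(¬H) = 0.88. With E the 'rain-predicted' result, P(E|H) = 0.87 and P(E|¬H) = 0.28.
P(E) = 0.87·0.12 + 0.28·0.88 = 0.10440 + 0.24640 = 0.35080.
By Bayes' theorem, P(H|E) = 0.10440 / 0.35080 = 0.2976.

P(H | E) ≈ 0.2976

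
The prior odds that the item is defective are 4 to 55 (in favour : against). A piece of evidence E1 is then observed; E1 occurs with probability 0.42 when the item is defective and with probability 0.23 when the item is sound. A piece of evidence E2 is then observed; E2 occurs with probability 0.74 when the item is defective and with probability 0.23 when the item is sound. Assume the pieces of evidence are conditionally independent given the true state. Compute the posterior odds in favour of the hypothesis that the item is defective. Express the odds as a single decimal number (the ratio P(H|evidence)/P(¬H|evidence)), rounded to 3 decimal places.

Posterior odds ≈ 0.427

Prior odds = 4/55 = 0.072727. In log-odds, ln(0.072727) = -2.6210.
Add log likelihood ratios: ln(1.8261) + ln(3.2174) = 1.7707.
Posterior log-odds = -0.85029, so posterior odds = exp(-0.85029) = 0.42729.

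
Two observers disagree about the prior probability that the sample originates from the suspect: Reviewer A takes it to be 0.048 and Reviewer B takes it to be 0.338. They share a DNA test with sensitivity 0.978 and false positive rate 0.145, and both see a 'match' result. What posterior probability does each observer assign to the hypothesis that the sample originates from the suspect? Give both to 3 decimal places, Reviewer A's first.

P('+'|H) = 0.978, P('+'|¬H) = 0.145.
Reviewer A: numerator 0.978·0.048 = 0.046944; evidence = 0.046944+0.145·0.952 = 0.18498; posterior = 0.254.
Reviewer B: numerator 0.978·0.338 = 0.33056; evidence = 0.33056+0.145·0.662 = 0.42655; posterior = 0.775.

Reviewer A: 0.254; Reviewer B: 0.775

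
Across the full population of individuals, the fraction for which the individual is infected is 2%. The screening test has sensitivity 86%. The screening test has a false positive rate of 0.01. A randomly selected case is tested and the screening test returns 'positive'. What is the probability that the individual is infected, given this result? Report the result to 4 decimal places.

Let H be the event that the individual is infected. P(H) = 0.02, so P(¬H) = 0.98. With E the 'positive' result, P(E|H) = 0.86 and P(E|¬H) = 0.01.
P(E) = 0.86·0.02 + 0.01·0.98 = 0.017200 + 0.0098000 = 0.027000.
By Bayes' theorem, P(H|E) = 0.017200 / 0.027000 = 0.6370.

P(H | E) ≈ 0.6370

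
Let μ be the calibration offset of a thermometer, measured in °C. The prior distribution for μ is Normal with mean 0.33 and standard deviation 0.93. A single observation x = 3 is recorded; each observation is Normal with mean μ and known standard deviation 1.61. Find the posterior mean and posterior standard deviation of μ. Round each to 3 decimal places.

Prior precision 1/τ₀² = 1/0.93² = 1.15620; data precision n/σ² = 1/1.61² = 0.385788.
Posterior precision = 1.15620 + 0.385788 = 1.54199, giving posterior SD = 1/√1.54199 = 0.805.
Posterior mean = (1.15620·0.33 + 0.385788·3) / 1.54199 = 0.998.

Posterior mean ≈ 0.998; posterior SD ≈ 0.805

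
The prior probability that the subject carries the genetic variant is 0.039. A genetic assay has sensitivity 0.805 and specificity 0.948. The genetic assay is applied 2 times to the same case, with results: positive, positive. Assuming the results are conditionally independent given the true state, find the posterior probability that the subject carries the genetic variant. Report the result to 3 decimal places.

With H the event that the subject carries the genetic variant, the joint likelihood of the observed sequence is P(data|H) = 0.805·0.805 = 0.64803 and P(data|¬H) = 0.052·0.052 = 0.0027040.
Bayes: P(H|data) = 0.039·0.64803 / (0.039·0.64803 + 0.961·0.0027040) = 0.025273/0.027872 = 0.9068.

Posterior P(H) ≈ 0.907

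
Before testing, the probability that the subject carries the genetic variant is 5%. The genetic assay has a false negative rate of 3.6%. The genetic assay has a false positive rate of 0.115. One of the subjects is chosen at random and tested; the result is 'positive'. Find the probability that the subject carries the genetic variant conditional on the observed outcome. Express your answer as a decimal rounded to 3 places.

P(H | E) ≈ 0.306

Let H be the event that the subject carries the genetic variant. P(H) = 0.05, so P(¬H) = 0.95. With E the 'positive' result, P(E|H) = 0.964 and P(E|¬H) = 0.115.
P(E) = 0.964·0.05 + 0.115·0.95 = 0.048200 + 0.10925 = 0.15745.
By Bayes' theorem, P(H|E) = 0.048200 / 0.15745 = 0.306.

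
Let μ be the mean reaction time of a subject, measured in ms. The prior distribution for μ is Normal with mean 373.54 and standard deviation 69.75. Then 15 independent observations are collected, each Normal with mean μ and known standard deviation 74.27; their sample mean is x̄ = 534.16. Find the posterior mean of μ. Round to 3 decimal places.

With known σ, the Normal prior is conjugate. Weight on the data is w = (n/σ²)/(n/σ² + 1/τ₀²) = 0.00271935/(0.00271935+0.00020555) = 0.92972.
Posterior mean = w·x̄ + (1−w)·μ₀ = 0.92972·534.16 + 0.070275·373.54 = 522.872.

Posterior mean ≈ 522.872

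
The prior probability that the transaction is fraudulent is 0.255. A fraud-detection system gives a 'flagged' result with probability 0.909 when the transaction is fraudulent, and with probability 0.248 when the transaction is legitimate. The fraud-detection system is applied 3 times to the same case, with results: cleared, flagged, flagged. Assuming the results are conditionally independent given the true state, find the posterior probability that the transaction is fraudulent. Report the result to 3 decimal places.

With H the event that the transaction is fraudulent, the joint likelihood of the observed sequence is P(data|H) = 0.091·0.909·0.909 = 0.075192 and P(data|¬H) = 0.752·0.248·0.248 = 0.046251.
Bayes: P(H|data) = 0.255·0.075192 / (0.255·0.075192 + 0.745·0.046251) = 0.019174/0.053631 = 0.3575.

Posterior P(H) ≈ 0.358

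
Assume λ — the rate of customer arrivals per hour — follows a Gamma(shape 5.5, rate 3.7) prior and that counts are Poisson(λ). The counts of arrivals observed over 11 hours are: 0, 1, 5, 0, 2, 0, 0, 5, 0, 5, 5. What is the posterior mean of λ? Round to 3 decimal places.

Total count ∑xᵢ = 23 over n = 11 hours.
Gamma is conjugate to the Poisson likelihood: posterior is Gamma(shape = 5.5+23 = 28.5, rate = 3.7+11 = 14.7).
Posterior mean = shape/rate = 28.5/14.7 = 1.939.

Posterior mean ≈ 1.939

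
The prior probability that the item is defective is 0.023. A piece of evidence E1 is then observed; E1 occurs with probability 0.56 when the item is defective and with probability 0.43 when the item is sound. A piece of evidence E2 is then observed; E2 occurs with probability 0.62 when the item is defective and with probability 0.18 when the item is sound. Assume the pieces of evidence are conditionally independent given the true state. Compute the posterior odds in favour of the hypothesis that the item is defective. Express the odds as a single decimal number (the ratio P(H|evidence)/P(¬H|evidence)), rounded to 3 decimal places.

Posterior odds ≈ 0.106

Prior odds = 0.023/(1−0.023) = 0.023541. In log-odds, ln(0.023541) = -3.7490.
Add log likelihood ratios: ln(1.3023) + ln(3.4444) = 1.5009.
Posterior log-odds = -2.2481, so posterior odds = exp(-2.2481) = 0.10560.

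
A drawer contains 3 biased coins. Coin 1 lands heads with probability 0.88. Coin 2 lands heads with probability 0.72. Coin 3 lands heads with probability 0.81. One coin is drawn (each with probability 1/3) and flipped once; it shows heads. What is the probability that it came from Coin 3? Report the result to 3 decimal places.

Posterior probability ≈ 0.336

P(heads|C1) = 0.88; P(heads|C2) = 0.72; P(heads|C3) = 0.81.
Prior × likelihood for each source: 0.333333·0.88=0.2933, 0.333333·0.72=0.2400, 0.333333·0.81=0.2700. Summing gives P(heads) = 0.80333.
P(Coin 3 | heads) = 0.2700 / 0.80333 = 0.336.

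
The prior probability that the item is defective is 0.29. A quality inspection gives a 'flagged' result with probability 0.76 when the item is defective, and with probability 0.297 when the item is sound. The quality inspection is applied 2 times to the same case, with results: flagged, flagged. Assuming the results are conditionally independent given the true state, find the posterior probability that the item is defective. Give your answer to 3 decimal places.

With H the event that the item is defective, the joint likelihood of the observed sequence is P(data|H) = 0.76·0.76 = 0.57760 and P(data|¬H) = 0.297·0.297 = 0.088209.
Bayes: P(H|data) = 0.29·0.57760 / (0.29·0.57760 + 0.71·0.088209) = 0.16750/0.23013 = 0.7279.

Posterior P(H) ≈ 0.728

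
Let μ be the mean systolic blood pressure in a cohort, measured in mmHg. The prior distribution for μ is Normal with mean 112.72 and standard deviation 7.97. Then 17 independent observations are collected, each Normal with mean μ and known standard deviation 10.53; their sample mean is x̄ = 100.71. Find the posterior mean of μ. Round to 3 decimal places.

With known σ, the Normal prior is conjugate. Weight on the data is w = (n/σ²)/(n/σ² + 1/τ₀²) = 0.153318/(0.153318+0.0157428) = 0.90688.
Posterior mean = w·x̄ + (1−w)·μ₀ = 0.90688·100.71 + 0.093120·112.72 = 101.828.

Posterior mean ≈ 101.828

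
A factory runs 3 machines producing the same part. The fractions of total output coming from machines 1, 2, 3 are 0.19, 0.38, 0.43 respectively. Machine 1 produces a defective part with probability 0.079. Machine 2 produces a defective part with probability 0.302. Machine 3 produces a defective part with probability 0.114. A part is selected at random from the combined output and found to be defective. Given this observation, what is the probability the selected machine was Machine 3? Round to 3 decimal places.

Posterior probability ≈ 0.274

Tabulate prior·likelihood by source: [1] prior 0.19, lik 0.079, product 0.01501; [2] prior 0.38, lik 0.302, product 0.1148; [3] prior 0.43, lik 0.114, product 0.04902.
Normalizing constant = 0.17879; the posterior for Machine 3 is its product over the sum, 0.04902/0.17879 = 0.274.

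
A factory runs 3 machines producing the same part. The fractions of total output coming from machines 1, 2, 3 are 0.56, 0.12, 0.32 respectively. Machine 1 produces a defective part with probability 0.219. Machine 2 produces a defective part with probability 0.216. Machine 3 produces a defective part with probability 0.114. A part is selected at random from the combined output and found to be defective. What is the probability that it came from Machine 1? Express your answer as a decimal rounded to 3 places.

P(defective|M1) = 0.219; P(defective|M2) = 0.216; P(defective|M3) = 0.114.
Prior × likelihood for each source: 0.56·0.219=0.1226, 0.12·0.216=0.02592, 0.32·0.114=0.03648. Summing gives P(defective) = 0.18504.
P(Machine 1 | defective) = 0.1226 / 0.18504 = 0.663.

Posterior probability ≈ 0.663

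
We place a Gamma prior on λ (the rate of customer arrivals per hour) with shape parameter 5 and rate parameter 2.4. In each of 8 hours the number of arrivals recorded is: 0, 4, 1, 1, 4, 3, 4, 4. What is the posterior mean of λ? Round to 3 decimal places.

The Poisson likelihood adds the total count to the shape and the number of exposure periods to the rate. Here ∑xᵢ = 21 and n = 8, so shape 5→26 and rate 2.4→10.4.
E[λ | data] = 26/10.4 = 2.500.

Posterior mean ≈ 2.500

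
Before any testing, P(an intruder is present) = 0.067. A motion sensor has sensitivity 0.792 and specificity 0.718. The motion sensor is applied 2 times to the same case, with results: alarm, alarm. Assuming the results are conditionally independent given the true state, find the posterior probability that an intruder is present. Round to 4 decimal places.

With H the event that an intruder is present, the joint likelihood of the observed sequence is P(data|H) = 0.792·0.792 = 0.62726 and P(data|¬H) = 0.282·0.282 = 0.079524.
Bayes: P(H|data) = 0.067·0.62726 / (0.067·0.62726 + 0.933·0.079524) = 0.042027/0.11622 = 0.3616.

Posterior P(H) ≈ 0.3616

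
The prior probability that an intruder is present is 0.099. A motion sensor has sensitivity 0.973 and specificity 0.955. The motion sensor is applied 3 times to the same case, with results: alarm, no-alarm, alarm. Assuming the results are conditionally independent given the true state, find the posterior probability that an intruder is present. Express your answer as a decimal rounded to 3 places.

Let H be the event that an intruder is present; start with P(H) = 0.099. P('alarm'|H) = 0.973, P('alarm'|¬H) = 0.045.
Update on result 1 ('alarm'): P(H) ← 0.973·0.0990 / (0.973·0.0990 + 0.045·0.9010) = 0.096327/0.13687 = 0.7038.
Update on result 2 ('no-alarm'): P(H) ← 0.027·0.7038 / (0.027·0.7038 + 0.955·0.2962) = 0.019002/0.30190 = 0.0629.
Update on result 3 ('alarm'): P(H) ← 0.973·0.0629 / (0.973·0.0629 + 0.045·0.9371) = 0.061242/0.10341 = 0.5922.

Posterior P(H) ≈ 0.592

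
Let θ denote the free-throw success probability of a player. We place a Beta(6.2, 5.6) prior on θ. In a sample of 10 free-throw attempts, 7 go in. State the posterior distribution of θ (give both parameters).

Posterior: Beta(13.2, 8.6)

The binomial likelihood is conjugate to the Beta prior: with 7 successes and 3 failures, the posterior is Beta(6.2+7, 5.6+3) = Beta(13.2, 8.6).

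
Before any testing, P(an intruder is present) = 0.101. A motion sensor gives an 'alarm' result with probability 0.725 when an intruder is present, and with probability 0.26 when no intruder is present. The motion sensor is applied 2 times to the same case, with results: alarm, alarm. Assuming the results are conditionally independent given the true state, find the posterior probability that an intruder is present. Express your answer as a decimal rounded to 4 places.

Let H be the event that an intruder is present; start with P(H) = 0.101. P('alarm'|H) = 0.725, P('alarm'|¬H) = 0.26.
Update on result 1 ('alarm'): P(H) ← 0.725·0.1010 / (0.725·0.1010 + 0.26·0.8990) = 0.073225/0.30696 = 0.2385.
Update on result 2 ('alarm'): P(H) ← 0.725·0.2385 / (0.725·0.2385 + 0.26·0.7615) = 0.17295/0.37092 = 0.4663.

Posterior P(H) ≈ 0.4663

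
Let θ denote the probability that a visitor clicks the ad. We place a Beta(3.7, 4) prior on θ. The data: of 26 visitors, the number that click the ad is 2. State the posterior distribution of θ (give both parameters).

The binomial likelihood is conjugate to the Beta prior: with 2 successes and 24 failures, the posterior is Beta(3.7+2, 4+24) = Beta(5.7, 28).

Posterior: Beta(5.7, 28)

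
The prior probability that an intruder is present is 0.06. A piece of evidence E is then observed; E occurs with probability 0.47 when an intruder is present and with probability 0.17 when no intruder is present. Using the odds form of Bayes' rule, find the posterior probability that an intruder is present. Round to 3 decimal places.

Posterior probability ≈ 0.150

Prior odds = 0.06/(1−0.06) = 0.063830.
Likelihood ratio for E = 0.47/0.17 = 2.7647.
Posterior odds = prior odds × LR = 0.17647.
Posterior probability = odds/(1+odds) = 0.17647/1.1765 = 0.150.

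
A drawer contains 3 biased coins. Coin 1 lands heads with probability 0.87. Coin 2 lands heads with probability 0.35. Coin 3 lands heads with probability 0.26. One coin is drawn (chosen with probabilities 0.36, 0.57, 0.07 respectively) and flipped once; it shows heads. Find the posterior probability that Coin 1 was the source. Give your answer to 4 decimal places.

P(heads|C1) = 0.87; P(heads|C2) = 0.35; P(heads|C3) = 0.26.
Prior × likelihood for each source: 0.36·0.87=0.3132, 0.57·0.35=0.1995, 0.07·0.26=0.01820. Summing gives P(heads) = 0.53090.
P(Coin 1 | heads) = 0.3132 / 0.53090 = 0.5899.

Posterior probability ≈ 0.5899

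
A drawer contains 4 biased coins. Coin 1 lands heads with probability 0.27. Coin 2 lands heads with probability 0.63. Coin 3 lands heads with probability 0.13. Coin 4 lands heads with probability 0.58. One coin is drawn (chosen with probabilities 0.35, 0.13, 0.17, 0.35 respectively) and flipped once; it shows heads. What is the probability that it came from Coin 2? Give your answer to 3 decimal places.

Tabulate prior·likelihood by source: [1] prior 0.35, lik 0.27, product 0.09450; [2] prior 0.13, lik 0.63, product 0.08190; [3] prior 0.17, lik 0.13, product 0.02210; [4] prior 0.35, lik 0.58, product 0.2030.
Normalizing constant = 0.40150; the posterior for Coin 2 is its product over the sum, 0.08190/0.40150 = 0.204.

Posterior probability ≈ 0.204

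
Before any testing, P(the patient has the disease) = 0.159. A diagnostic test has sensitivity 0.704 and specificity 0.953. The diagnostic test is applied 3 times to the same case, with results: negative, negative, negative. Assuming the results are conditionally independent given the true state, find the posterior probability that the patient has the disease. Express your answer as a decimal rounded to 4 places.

Posterior P(H) ≈ 0.0056

With H the event that the patient has the disease, the joint likelihood of the observed sequence is P(data|H) = 0.296·0.296·0.296 = 0.025934 and P(data|¬H) = 0.953·0.953·0.953 = 0.86552.
Bayes: P(H|data) = 0.159·0.025934 / (0.159·0.025934 + 0.841·0.86552) = 0.0041236/0.73203 = 0.0056.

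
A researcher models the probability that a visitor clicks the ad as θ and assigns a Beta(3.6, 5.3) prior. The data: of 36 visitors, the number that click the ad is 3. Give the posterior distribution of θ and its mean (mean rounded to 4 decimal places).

Observing 3 successes and 33 failures updates Beta(3.6, 5.3) by adding the success and failure counts to the two shape parameters: α = 3.6+3 = 6.6, β = 5.3+33 = 38.3.
Posterior mean = α/(α+β) = 6.6/44.9 = 0.1470.

Posterior: Beta(6.6, 38.3); mean ≈ 0.1470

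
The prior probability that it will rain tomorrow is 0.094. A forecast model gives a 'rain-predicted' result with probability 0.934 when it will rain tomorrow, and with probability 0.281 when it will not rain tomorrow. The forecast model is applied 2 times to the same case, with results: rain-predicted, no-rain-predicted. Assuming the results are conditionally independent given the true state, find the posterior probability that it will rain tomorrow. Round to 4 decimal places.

With H the event that it will rain tomorrow, the joint likelihood of the observed sequence is P(data|H) = 0.934·0.066 = 0.061644 and P(data|¬H) = 0.281·0.719 = 0.20204.
Bayes: P(H|data) = 0.094·0.061644 / (0.094·0.061644 + 0.906·0.20204) = 0.0057945/0.18884 = 0.0307.

Posterior P(H) ≈ 0.0307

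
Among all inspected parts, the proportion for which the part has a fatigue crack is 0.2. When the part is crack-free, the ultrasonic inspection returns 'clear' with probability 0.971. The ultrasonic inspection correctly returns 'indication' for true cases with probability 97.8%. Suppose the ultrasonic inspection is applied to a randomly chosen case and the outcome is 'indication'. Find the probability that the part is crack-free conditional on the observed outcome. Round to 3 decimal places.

Let H be the event that the part has a fatigue crack. P(H) = 0.2, so P(¬H) = 0.8. With E the 'indication' result, P(E|H) = 0.978 and P(E|¬H) = 0.029.
P(E) = 0.978·0.2 + 0.029·0.8 = 0.19560 + 0.023200 = 0.21880.
By Bayes' theorem, P(H|E) = 0.19560 / 0.21880 = 0.894. Hence P(¬H|E) = 1 − 0.894 = 0.106.

P(¬H | E) ≈ 0.106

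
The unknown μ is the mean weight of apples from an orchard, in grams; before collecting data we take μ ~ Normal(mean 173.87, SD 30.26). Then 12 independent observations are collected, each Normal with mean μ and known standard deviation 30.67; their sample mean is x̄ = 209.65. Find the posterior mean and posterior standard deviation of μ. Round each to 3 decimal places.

With known σ, the Normal prior is conjugate. Weight on the data is w = (n/σ²)/(n/σ² + 1/τ₀²) = 0.0127572/(0.0127572+0.00109210) = 0.92114.
Posterior mean = w·x̄ + (1−w)·μ₀ = 0.92114·209.65 + 0.078856·173.87 = 206.829. Posterior variance = 1/(0.0127572+0.00109210) = 72.2061, so SD = 8.497.

Posterior mean ≈ 206.829; posterior SD ≈ 8.497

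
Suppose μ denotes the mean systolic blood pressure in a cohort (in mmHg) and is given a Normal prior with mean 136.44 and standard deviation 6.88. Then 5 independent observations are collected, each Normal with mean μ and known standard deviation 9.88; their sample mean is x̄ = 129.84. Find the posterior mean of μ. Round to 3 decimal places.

Posterior mean ≈ 131.767

Prior precision 1/τ₀² = 1/6.88² = 0.0211263; data precision n/σ² = 5/9.88² = 0.0512220.
Posterior precision = 0.0211263 + 0.0512220 = 0.0723482.
Posterior mean = (0.0211263·136.44 + 0.0512220·129.84) / 0.0723482 = 131.767.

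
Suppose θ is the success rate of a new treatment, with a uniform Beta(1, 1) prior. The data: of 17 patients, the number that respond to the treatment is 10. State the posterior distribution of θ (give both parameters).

Observing 10 successes and 7 failures updates Beta(1, 1) by adding the success and failure counts to the two shape parameters: α = 1+10 = 11, β = 1+7 = 8.

Posterior: Beta(11, 8)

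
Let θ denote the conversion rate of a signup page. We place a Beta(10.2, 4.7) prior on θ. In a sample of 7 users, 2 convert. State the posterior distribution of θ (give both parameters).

Observing 2 successes and 5 failures updates Beta(10.2, 4.7) by adding the success and failure counts to the two shape parameters: α = 10.2+2 = 12.2, β = 4.7+5 = 9.7.

Posterior: Beta(12.2, 9.7)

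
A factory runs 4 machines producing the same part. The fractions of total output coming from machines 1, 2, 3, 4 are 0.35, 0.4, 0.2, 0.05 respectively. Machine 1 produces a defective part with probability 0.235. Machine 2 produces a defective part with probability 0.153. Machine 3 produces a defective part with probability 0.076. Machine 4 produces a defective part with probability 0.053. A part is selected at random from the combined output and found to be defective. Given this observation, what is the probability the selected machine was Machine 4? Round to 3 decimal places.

Posterior probability ≈ 0.016

P(defective|M1) = 0.235; P(defective|M2) = 0.153; P(defective|M3) = 0.076; P(defective|M4) = 0.053.
Prior × likelihood for each source: 0.35·0.235=0.08225, 0.4·0.153=0.06120, 0.2·0.076=0.01520, 0.05·0.053=0.002650. Summing gives P(defective) = 0.16130.
P(Machine 4 | defective) = 0.002650 / 0.16130 = 0.016.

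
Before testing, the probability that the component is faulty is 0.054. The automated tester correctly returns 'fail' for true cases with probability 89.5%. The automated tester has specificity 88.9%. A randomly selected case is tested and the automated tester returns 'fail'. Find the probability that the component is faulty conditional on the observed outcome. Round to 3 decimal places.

P(H | E) ≈ 0.315

Write H for 'the component is faulty'. Prior odds H:¬H = 0.054/0.946 = 0.057082. For the 'fail' outcome, the likelihood ratio is 0.895/0.111 = 8.0631.
Posterior odds = 0.057082 × 8.0631 = 0.46026, so P(H|E) = 0.46026/(1+0.46026) = 0.315.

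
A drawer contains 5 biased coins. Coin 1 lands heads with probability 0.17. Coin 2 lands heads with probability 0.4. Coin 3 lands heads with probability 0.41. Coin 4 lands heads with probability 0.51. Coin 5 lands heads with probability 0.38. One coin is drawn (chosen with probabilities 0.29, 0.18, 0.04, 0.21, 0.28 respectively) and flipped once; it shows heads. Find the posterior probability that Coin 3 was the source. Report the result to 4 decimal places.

Posterior probability ≈ 0.0467

Tabulate prior·likelihood by source: [1] prior 0.29, lik 0.17, product 0.04930; [2] prior 0.18, lik 0.4, product 0.07200; [3] prior 0.04, lik 0.41, product 0.01640; [4] prior 0.21, lik 0.51, product 0.1071; [5] prior 0.28, lik 0.38, product 0.1064.
Normalizing constant = 0.35120; the posterior for Coin 3 is its product over the sum, 0.01640/0.35120 = 0.0467.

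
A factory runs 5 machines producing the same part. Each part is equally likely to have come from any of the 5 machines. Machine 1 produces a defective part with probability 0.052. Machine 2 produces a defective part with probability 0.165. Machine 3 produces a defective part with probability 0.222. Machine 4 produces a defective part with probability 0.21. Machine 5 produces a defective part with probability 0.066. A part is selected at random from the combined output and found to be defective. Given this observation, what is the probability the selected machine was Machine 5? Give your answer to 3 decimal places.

Posterior probability ≈ 0.092

Tabulate prior·likelihood by source: [1] prior 0.2, lik 0.052, product 0.01040; [2] prior 0.2, lik 0.165, product 0.03300; [3] prior 0.2, lik 0.222, product 0.04440; [4] prior 0.2, lik 0.21, product 0.04200; [5] prior 0.2, lik 0.066, product 0.01320.
Normalizing constant = 0.14300; the posterior for Machine 5 is its product over the sum, 0.01320/0.14300 = 0.092.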